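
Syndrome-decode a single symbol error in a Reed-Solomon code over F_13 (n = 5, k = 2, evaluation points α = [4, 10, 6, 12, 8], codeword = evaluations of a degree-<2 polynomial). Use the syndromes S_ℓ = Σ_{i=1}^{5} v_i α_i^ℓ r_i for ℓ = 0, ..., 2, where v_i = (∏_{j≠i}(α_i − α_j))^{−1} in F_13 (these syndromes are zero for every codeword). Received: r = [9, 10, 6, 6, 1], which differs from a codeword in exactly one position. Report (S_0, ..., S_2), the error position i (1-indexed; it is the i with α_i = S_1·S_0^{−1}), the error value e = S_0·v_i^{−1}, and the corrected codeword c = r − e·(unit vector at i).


S = (5, 4, 11), error at position 3, error magnitude e = 1, c = [9, 10, 5, 6, 1].

Step 1: column multipliers v_i = (∏_{j≠i}(α_i − α_j))^{−1} mod 13.
  i = 1 (α = 4): (4−10)(4−6)(4−12)(4−8) = (−6)·(−2)·(−8)·(−4) = 384 ≡ 7, so v_1 = 7^{−1} = 2 (mod 13).
  i = 2 (α = 10): (10−4)(10−6)(10−12)(10−8) = 6·4·(−2)·2 = −96 ≡ 8, so v_2 = 8^{−1} = 5 (mod 13).
  i = 3 (α = 6): (6−4)(6−10)(6−12)(6−8) = 2·(−4)·(−6)·(−2) = −96 ≡ 8, so v_3 = 8^{−1} = 5 (mod 13).
  i = 4 (α = 12): (12−4)(12−10)(12−6)(12−8) = 8·2·6·4 = 384 ≡ 7, so v_4 = 7^{−1} = 2 (mod 13).
  i = 5 (α = 8): (8−4)(8−10)(8−6)(8−12) = 4·(−2)·2·(−4) = 64 ≡ 12, so v_5 = 12^{−1} = 12 (mod 13).
  v = [2, 5, 5, 2, 12].
Step 2: syndromes of r = [9, 10, 6, 6, 1] (all sums mod 13).
  S_0 = Σ v_i r_i = 2·9 + 5·10 + 5·6 + 2·6 + 12·1 = 122 ≡ 5.
  S_1 = Σ v_i α_i r_i = 2·4·9 + 5·10·10 + 5·6·6 + 2·12·6 + 12·8·1 = 992 ≡ 4.
  α_i^2 mod 13 = [3, 9, 10, 1, 12].
  S_2 = Σ v_i α_i^2 r_i = 2·3·9 + 5·9·10 + 5·10·6 + 2·1·6 + 12·12·1 = 960 ≡ 11.
  S = (5, 4, 11) ≠ 0, so r is not a codeword (an error is present).
Step 3: locate the error. For a single error e at position i, S_ℓ = v_i·e·α_i^ℓ, so α_err = S_1/S_0.
  S_0^{−1} = 5^{−1} = 8 (mod 13), so α_err = 4·8 = 32 ≡ 6 = α_3. Error position i = 3.
  Consistency check: S_2/S_1 = 11·10 = 110 ≡ 6 = α_err ✓ (single-error assumption holds).
Step 4: error magnitude e = S_0/v_3 = S_0·∏_{j≠3}(α_3 − α_j) = 5·8 = 40 ≡ 1 (mod 13).
Step 5: correct position 3: c_3 = r_3 − e = 6 − 1 ≡ 5 (mod 13). Hence c = [9, 10, 5, 6, 1].
  Check: interpolating c through the α_i gives m(x) = 4 + 11·x (degree < 2) with m(α_i) = c_i for every i, so c is indeed a codeword.


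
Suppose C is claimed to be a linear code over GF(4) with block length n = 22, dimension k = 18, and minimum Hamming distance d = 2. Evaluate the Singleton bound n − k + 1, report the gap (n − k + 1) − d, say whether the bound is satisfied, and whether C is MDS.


Singleton RHS = n − k + 1 = 5, slack = 3, bound satisfied, not MDS.

Singleton bound: d ≤ n − k + 1.
Here n = 22, k = 18, so n − k + 1 = 5.
Given d = 2, check d ≤ 5: YES.
Slack = (n − k + 1) − d = 3.
The code is NOT MDS (slack = 3 > 0).
Description: the claimed parameters are [22, 18, 2]_4; such a code would be non-MDS.


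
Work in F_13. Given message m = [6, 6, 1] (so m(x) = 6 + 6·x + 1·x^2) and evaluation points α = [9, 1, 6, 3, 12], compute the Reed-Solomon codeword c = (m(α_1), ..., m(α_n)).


c = [11, 0, 0, 7, 1]

Message polynomial: m(x) = 6 + 6·x + 1·x^2 (mod 13).
For each evaluation point α_i, compute m(α_i) mod 13:
  α_1 = 9: Horner steps 1 → 2 → 11, so m(9) = 11.
  α_2 = 1: Horner steps 1 → 7 → 0, so m(1) = 0.
  α_3 = 6: Horner steps 1 → 12 → 0, so m(6) = 0.
  α_4 = 3: Horner steps 1 → 9 → 7, so m(3) = 7.
  α_5 = 12: Horner steps 1 → 5 → 1, so m(12) = 1.
Codeword c = [11, 0, 0, 7, 1] ∈ F_13^5.


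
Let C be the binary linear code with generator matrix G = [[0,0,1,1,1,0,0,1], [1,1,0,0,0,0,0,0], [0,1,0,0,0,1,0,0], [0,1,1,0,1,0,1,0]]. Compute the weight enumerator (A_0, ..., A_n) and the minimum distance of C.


Weight distribution: A_0 = 1, A_2 = 3, A_4 = 7, A_6 = 5. Minimum distance d = 2.

Enumerate all 2^4 = 16 messages m ∈ F_2^4.
For each, compute codeword c = mG in F_2^8, then tally its weight.
  m = 0000 → c = 00000000, weight = 0.
  m = 1000 → c = 00111001, weight = 4.
  m = 0100 → c = 11000000, weight = 2.
  m = 1100 → c = 11111001, weight = 6.
  m = 0010 → c = 01000100, weight = 2.
  m = 1010 → c = 01111101, weight = 6.
  m = 0110 → c = 10000100, weight = 2.
  m = 1110 → c = 10111101, weight = 6.
  m = 0001 → c = 01101010, weight = 4.
  m = 1001 → c = 01010011, weight = 4.
  m = 0101 → c = 10101010, weight = 4.
  m = 1101 → c = 10010011, weight = 4.
  m = 0011 → c = 00101110, weight = 4.
  m = 1011 → c = 00010111, weight = 4.
  m = 0111 → c = 11101110, weight = 6.
  m = 1111 → c = 11010111, weight = 6.
Tally weights:
  weight 0: 1 codewords.
  weight 2: 3 codewords.
  weight 4: 7 codewords.
  weight 6: 5 codewords.
Minimum distance d = smallest w > 0 with A_w > 0 = 2.
Sanity: Σ A_w = 16 = 2^4 = 16 ✓.


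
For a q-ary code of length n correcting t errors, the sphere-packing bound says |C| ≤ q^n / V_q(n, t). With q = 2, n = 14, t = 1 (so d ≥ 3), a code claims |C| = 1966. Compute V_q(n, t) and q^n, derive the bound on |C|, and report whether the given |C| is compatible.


V_q(n, t) = 15, q^n = 16384, Hamming bound = 1092, |C| = 1966 > bound (violated).

Step 1: Compute V_q(n, t) = Σ_{j=0}^1 C(n, j) (q−1)^j.
  j = 0: C(14,0)·(1)^0 = 1·1 = 1.
  j = 1: C(14,1)·(1)^1 = 14·1 = 14.
  V_q(n, t) = 1 + 14 = 15.
Step 2: q^n = 2^14 = 16384.
Step 3: Hamming bound ⌊q^n / V_q(n,t)⌋ = ⌊16384/15⌋ = 1092.
Step 4: Compare |C| = 1966 to 1092: violated.
The claimed |C| lies above the Hamming bound, so no 2-ary code of length 14 with d ≥ 3 can have 1966 codewords.


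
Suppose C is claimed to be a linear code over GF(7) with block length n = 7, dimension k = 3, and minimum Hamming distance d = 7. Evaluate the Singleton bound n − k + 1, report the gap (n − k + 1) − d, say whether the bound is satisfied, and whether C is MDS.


Singleton RHS = n − k + 1 = 5, slack = -2, bound violated (no such code; not MDS).

Singleton bound: d ≤ n − k + 1.
Here n = 7, k = 3, so n − k + 1 = 5.
Given d = 7, check d ≤ 5: NO.
Slack = (n − k + 1) − d = -2.
The slack is negative: d = 7 exceeds n − k + 1 = 5 by 2, so the Singleton bound is violated and no linear [7, 3, 7]_7 code can exist. In particular it is not MDS (MDS requires d = n − k + 1 exactly).
Description: the claimed parameters are [7, 3, 7]_7; such a code would be impossible (violates the Singleton bound).


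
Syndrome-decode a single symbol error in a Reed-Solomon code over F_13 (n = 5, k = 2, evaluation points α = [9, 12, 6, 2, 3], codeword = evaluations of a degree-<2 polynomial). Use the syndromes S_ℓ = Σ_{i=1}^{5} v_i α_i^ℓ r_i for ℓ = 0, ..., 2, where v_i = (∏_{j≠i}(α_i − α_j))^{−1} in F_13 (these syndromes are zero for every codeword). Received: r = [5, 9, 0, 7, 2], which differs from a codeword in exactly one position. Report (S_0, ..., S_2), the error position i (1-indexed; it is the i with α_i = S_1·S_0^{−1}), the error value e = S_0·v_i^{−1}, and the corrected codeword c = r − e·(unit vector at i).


S = (6, 2, 5), error at position 1, error magnitude e = 7, c = [11, 9, 0, 7, 2].

Step 1: column multipliers v_i = (∏_{j≠i}(α_i − α_j))^{−1} mod 13.
  i = 1 (α = 9): (9−12)(9−6)(9−2)(9−3) = (−3)·3·7·6 = −378 ≡ 12, so v_1 = 12^{−1} = 12 (mod 13).
  i = 2 (α = 12): (12−9)(12−6)(12−2)(12−3) = 3·6·10·9 = 1620 ≡ 8, so v_2 = 8^{−1} = 5 (mod 13).
  i = 3 (α = 6): (6−9)(6−12)(6−2)(6−3) = (−3)·(−6)·4·3 = 216 ≡ 8, so v_3 = 8^{−1} = 5 (mod 13).
  i = 4 (α = 2): (2−9)(2−12)(2−6)(2−3) = (−7)·(−10)·(−4)·(−1) = 280 ≡ 7, so v_4 = 7^{−1} = 2 (mod 13).
  i = 5 (α = 3): (3−9)(3−12)(3−6)(3−2) = (−6)·(−9)·(−3)·1 = −162 ≡ 7, so v_5 = 7^{−1} = 2 (mod 13).
  v = [12, 5, 5, 2, 2].
Step 2: syndromes of r = [5, 9, 0, 7, 2] (all sums mod 13).
  S_0 = Σ v_i r_i = 12·5 + 5·9 + 5·0 + 2·7 + 2·2 = 123 ≡ 6.
  S_1 = Σ v_i α_i r_i = 12·9·5 + 5·12·9 + 5·6·0 + 2·2·7 + 2·3·2 = 1120 ≡ 2.
  α_i^2 mod 13 = [3, 1, 10, 4, 9].
  S_2 = Σ v_i α_i^2 r_i = 12·3·5 + 5·1·9 + 5·10·0 + 2·4·7 + 2·9·2 = 317 ≡ 5.
  S = (6, 2, 5) ≠ 0, so r is not a codeword (an error is present).
Step 3: locate the error. For a single error e at position i, S_ℓ = v_i·e·α_i^ℓ, so α_err = S_1/S_0.
  S_0^{−1} = 6^{−1} = 11 (mod 13), so α_err = 2·11 = 22 ≡ 9 = α_1. Error position i = 1.
  Consistency check: S_2/S_1 = 5·7 = 35 ≡ 9 = α_err ✓ (single-error assumption holds).
Step 4: error magnitude e = S_0/v_1 = S_0·∏_{j≠1}(α_1 − α_j) = 6·12 = 72 ≡ 7 (mod 13).
Step 5: correct position 1: c_1 = r_1 − e = 5 − 7 ≡ 11 (mod 13). Hence c = [11, 9, 0, 7, 2].
  Check: interpolating c through the α_i gives m(x) = 4 + 8·x (degree < 2) with m(α_i) = c_i for every i, so c is indeed a codeword.


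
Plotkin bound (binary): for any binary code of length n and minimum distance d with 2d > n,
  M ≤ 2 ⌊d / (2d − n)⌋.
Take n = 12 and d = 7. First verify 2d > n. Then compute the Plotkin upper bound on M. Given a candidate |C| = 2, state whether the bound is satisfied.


Plotkin bound M ≤ 6; given |C| = 2 ≤ bound (satisfied).

Check applicability: 2d = 14, n = 12.
2d − n = 2 > 0, so Plotkin applies.
Compute d/(2d−n) = 7/2 ≈ 3.5000.
⌊d/(2d−n)⌋ = 3.
Plotkin bound: M ≤ 2·3 = 6.
Given |C| = 2, check: satisfied.
This |C| is below the Plotkin bound.


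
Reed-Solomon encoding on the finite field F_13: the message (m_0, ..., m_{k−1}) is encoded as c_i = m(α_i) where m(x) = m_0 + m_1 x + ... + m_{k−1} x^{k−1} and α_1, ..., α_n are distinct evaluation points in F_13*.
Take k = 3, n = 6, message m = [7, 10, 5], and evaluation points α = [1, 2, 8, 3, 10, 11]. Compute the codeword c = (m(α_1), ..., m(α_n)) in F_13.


c = [9, 8, 4, 4, 9, 7]

Message polynomial: m(x) = 7 + 10·x + 5·x^2 (mod 13).
For each evaluation point α_i, compute m(α_i) mod 13:
  α_1 = 1: Horner steps 5 → 2 → 9, so m(1) = 9.
  α_2 = 2: Horner steps 5 → 7 → 8, so m(2) = 8.
  α_3 = 8: Horner steps 5 → 11 → 4, so m(8) = 4.
  α_4 = 3: Horner steps 5 → 12 → 4, so m(3) = 4.
  α_5 = 10: Horner steps 5 → 8 → 9, so m(10) = 9.
  α_6 = 11: Horner steps 5 → 0 → 7, so m(11) = 7.
Codeword c = [9, 8, 4, 4, 9, 7] ∈ F_13^6.


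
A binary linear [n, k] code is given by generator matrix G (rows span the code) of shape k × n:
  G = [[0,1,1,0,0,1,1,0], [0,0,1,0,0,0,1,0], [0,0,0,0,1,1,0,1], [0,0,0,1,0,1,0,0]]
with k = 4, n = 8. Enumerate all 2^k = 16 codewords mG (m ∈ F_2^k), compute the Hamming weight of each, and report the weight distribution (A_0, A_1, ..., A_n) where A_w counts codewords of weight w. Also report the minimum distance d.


Weight distribution: A_0 = 1, A_2 = 4, A_3 = 3, A_4 = 3, A_5 = 4, A_7 = 1. Minimum distance d = 2.

Enumerate all 2^4 = 16 messages m ∈ F_2^4.
For each, compute codeword c = mG in F_2^8, then tally its weight.
  m = 0000 → c = 00000000, weight = 0.
  m = 1000 → c = 01100110, weight = 4.
  m = 0100 → c = 00100010, weight = 2.
  m = 1100 → c = 01000100, weight = 2.
  m = 0010 → c = 00001101, weight = 3.
  m = 1010 → c = 01101011, weight = 5.
  m = 0110 → c = 00101111, weight = 5.
  m = 1110 → c = 01001001, weight = 3.
  m = 0001 → c = 00010100, weight = 2.
  m = 1001 → c = 01110010, weight = 4.
  m = 0101 → c = 00110110, weight = 4.
  m = 1101 → c = 01010000, weight = 2.
  m = 0011 → c = 00011001, weight = 3.
  m = 1011 → c = 01111111, weight = 7.
  m = 0111 → c = 00111011, weight = 5.
  m = 1111 → c = 01011101, weight = 5.
Tally weights:
  weight 0: 1 codewords.
  weight 2: 4 codewords.
  weight 3: 3 codewords.
  weight 4: 3 codewords.
  weight 5: 4 codewords.
  weight 7: 1 codewords.
Minimum distance d = smallest w > 0 with A_w > 0 = 2.
Sanity: Σ A_w = 16 = 2^4 = 16 ✓.


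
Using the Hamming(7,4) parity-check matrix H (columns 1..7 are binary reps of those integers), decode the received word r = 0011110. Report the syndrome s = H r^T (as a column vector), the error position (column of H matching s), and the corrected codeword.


s = (1, 0, 0)^T, error position = 4, corrected codeword c = 0010110

Compute s = H r^T mod 2 one row at a time:
  s_1 = 1 + 1 + 1 + 0 = 3 ≡ 1 (mod 2).
  s_2 = 0 + 1 + 1 + 0 = 2 ≡ 0 (mod 2).
  s_3 = 0 + 1 + 1 + 0 = 2 ≡ 0 (mod 2).
s = (1, 0, 0)^T — this equals column 4 of H (binary 100), so error is at position 4.
Correct: flip bit 4 of r = 0011110 to get c = 0010110.


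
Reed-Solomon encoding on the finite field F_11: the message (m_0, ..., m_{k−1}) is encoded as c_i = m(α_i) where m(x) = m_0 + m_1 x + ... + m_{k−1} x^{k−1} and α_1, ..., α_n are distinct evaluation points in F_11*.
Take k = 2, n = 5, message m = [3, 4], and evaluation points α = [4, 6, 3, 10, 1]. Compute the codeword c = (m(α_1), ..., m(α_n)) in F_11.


c = [8, 5, 4, 10, 7]

Message polynomial: m(x) = 3 + 4·x (mod 11).
For each evaluation point α_i, compute m(α_i) mod 11:
  α_1 = 4: Horner steps 4 → 8, so m(4) = 8.
  α_2 = 6: Horner steps 4 → 5, so m(6) = 5.
  α_3 = 3: Horner steps 4 → 4, so m(3) = 4.
  α_4 = 10: Horner steps 4 → 10, so m(10) = 10.
  α_5 = 1: Horner steps 4 → 7, so m(1) = 7.
Codeword c = [8, 5, 4, 10, 7] ∈ F_11^5.


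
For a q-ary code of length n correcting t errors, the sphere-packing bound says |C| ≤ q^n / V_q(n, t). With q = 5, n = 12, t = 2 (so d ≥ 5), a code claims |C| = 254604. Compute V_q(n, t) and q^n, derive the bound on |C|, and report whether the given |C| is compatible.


V_q(n, t) = 1105, q^n = 244140625, Hamming bound = 220941, |C| = 254604 > bound (violated).

Step 1: Compute V_q(n, t) = Σ_{j=0}^2 C(n, j) (q−1)^j.
  j = 0: C(12,0)·(4)^0 = 1·1 = 1.
  j = 1: C(12,1)·(4)^1 = 12·4 = 48.
  j = 2: C(12,2)·(4)^2 = 66·16 = 1056.
  V_q(n, t) = 1 + 48 + 1056 = 1105.
Step 2: q^n = 5^12 = 244140625.
Step 3: Hamming bound ⌊q^n / V_q(n,t)⌋ = ⌊244140625/1105⌋ = 220941.
Step 4: Compare |C| = 254604 to 220941: violated.
The claimed |C| lies above the Hamming bound, so no 5-ary code of length 12 with d ≥ 5 can have 254604 codewords.


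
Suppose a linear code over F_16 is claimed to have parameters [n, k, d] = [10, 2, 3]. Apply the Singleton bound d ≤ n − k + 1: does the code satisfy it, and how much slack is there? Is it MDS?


Singleton RHS = n − k + 1 = 9, slack = 6, bound satisfied, not MDS.

Singleton bound: d ≤ n − k + 1.
Here n = 10, k = 2, so n − k + 1 = 9.
Given d = 3, check d ≤ 9: YES.
Slack = (n − k + 1) − d = 6.
The code is NOT MDS (slack = 6 > 0).
Description: the claimed parameters are [10, 2, 3]_16; such a code would be non-MDS.


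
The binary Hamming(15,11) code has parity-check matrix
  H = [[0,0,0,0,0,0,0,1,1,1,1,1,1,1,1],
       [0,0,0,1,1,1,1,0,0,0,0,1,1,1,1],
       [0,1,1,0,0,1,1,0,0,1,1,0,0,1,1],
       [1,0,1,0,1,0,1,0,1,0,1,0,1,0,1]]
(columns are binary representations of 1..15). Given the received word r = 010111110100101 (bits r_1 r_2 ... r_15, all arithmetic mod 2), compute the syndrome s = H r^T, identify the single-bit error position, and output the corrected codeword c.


s = (0, 0, 1, 0)^T, error position = 2, corrected codeword c = 000111110100101

Compute s = H r^T mod 2 one row at a time:
  s_1 = 1 + 0 + 1 + 0 + 0 + 1 + 0 + 1 = 4 ≡ 0 (mod 2).
  s_2 = 1 + 1 + 1 + 1 + 0 + 1 + 0 + 1 = 6 ≡ 0 (mod 2).
  s_3 = 1 + 0 + 1 + 1 + 1 + 0 + 0 + 1 = 5 ≡ 1 (mod 2).
  s_4 = 0 + 0 + 1 + 1 + 0 + 0 + 1 + 1 = 4 ≡ 0 (mod 2).
s = (0, 0, 1, 0)^T — this equals column 2 of H (binary 0010), so error is at position 2.
Correct: flip bit 2 of r = 010111110100101 to get c = 000111110100101.


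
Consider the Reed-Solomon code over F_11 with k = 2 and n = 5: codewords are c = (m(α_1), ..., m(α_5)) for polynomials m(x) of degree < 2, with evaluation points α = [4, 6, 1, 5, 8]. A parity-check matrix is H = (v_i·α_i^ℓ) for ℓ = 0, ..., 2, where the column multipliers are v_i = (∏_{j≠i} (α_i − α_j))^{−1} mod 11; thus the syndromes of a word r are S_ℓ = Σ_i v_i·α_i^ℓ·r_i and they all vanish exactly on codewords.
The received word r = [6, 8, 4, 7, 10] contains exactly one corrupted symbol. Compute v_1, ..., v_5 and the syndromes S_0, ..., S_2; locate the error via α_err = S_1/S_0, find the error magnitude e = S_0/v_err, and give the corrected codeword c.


S = (6, 6, 6), error at position 3, error magnitude e = 1, c = [6, 8, 3, 7, 10].

Step 1: column multipliers v_i = (∏_{j≠i}(α_i − α_j))^{−1} mod 11.
  i = 1 (α = 4): (4−6)(4−1)(4−5)(4−8) = (−2)·3·(−1)·(−4) = −24 ≡ 9, so v_1 = 9^{−1} = 5 (mod 11).
  i = 2 (α = 6): (6−4)(6−1)(6−5)(6−8) = 2·5·1·(−2) = −20 ≡ 2, so v_2 = 2^{−1} = 6 (mod 11).
  i = 3 (α = 1): (1−4)(1−6)(1−5)(1−8) = (−3)·(−5)·(−4)·(−7) = 420 ≡ 2, so v_3 = 2^{−1} = 6 (mod 11).
  i = 4 (α = 5): (5−4)(5−6)(5−1)(5−8) = 1·(−1)·4·(−3) = 12 ≡ 1, so v_4 = 1^{−1} = 1 (mod 11).
  i = 5 (α = 8): (8−4)(8−6)(8−1)(8−5) = 4·2·7·3 = 168 ≡ 3, so v_5 = 3^{−1} = 4 (mod 11).
  v = [5, 6, 6, 1, 4].
Step 2: syndromes of r = [6, 8, 4, 7, 10] (all sums mod 11).
  S_0 = Σ v_i r_i = 5·6 + 6·8 + 6·4 + 1·7 + 4·10 = 149 ≡ 6.
  S_1 = Σ v_i α_i r_i = 5·4·6 + 6·6·8 + 6·1·4 + 1·5·7 + 4·8·10 = 787 ≡ 6.
  α_i^2 mod 11 = [5, 3, 1, 3, 9].
  S_2 = Σ v_i α_i^2 r_i = 5·5·6 + 6·3·8 + 6·1·4 + 1·3·7 + 4·9·10 = 699 ≡ 6.
  S = (6, 6, 6) ≠ 0, so r is not a codeword (an error is present).
Step 3: locate the error. For a single error e at position i, S_ℓ = v_i·e·α_i^ℓ, so α_err = S_1/S_0.
  S_0^{−1} = 6^{−1} = 2 (mod 11), so α_err = 6·2 = 12 ≡ 1 = α_3. Error position i = 3.
  Consistency check: S_2/S_1 = 6·2 = 12 ≡ 1 = α_err ✓ (single-error assumption holds).
Step 4: error magnitude e = S_0/v_3 = S_0·∏_{j≠3}(α_3 − α_j) = 6·2 = 12 ≡ 1 (mod 11).
Step 5: correct position 3: c_3 = r_3 − e = 4 − 1 ≡ 3 (mod 11). Hence c = [6, 8, 3, 7, 10].
  Check: interpolating c through the α_i gives m(x) = 2 + 1·x (degree < 2) with m(α_i) = c_i for every i, so c is indeed a codeword.


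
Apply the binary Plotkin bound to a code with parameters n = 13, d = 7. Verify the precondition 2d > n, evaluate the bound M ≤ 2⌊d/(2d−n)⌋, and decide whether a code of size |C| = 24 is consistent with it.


Plotkin bound M ≤ 14; given |C| = 24 > bound (violated).

Check applicability: 2d = 14, n = 13.
2d − n = 1 > 0, so Plotkin applies.
Compute d/(2d−n) = 7/1 ≈ 7.0000.
⌊d/(2d−n)⌋ = 7.
Plotkin bound: M ≤ 2·7 = 14.
Given |C| = 24, check: VIOLATED.
This |C| is above the Plotkin bound, so no binary code with n = 13, d = 7 and 24 codewords exists.


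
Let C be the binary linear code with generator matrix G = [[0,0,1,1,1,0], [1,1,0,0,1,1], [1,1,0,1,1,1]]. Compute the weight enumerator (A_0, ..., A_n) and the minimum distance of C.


Weight distribution: A_0 = 1, A_1 = 1, A_2 = 1, A_3 = 1, A_4 = 2, A_5 = 2. Minimum distance d = 1.

Enumerate all 2^3 = 8 messages m ∈ F_2^3.
For each, compute codeword c = mG in F_2^6, then tally its weight.
  m = 000 → c = 000000, weight = 0.
  m = 100 → c = 001110, weight = 3.
  m = 010 → c = 110011, weight = 4.
  m = 110 → c = 111101, weight = 5.
  m = 001 → c = 110111, weight = 5.
  m = 101 → c = 111001, weight = 4.
  m = 011 → c = 000100, weight = 1.
  m = 111 → c = 001010, weight = 2.
Tally weights:
  weight 0: 1 codewords.
  weight 1: 1 codewords.
  weight 2: 1 codewords.
  weight 3: 1 codewords.
  weight 4: 2 codewords.
  weight 5: 2 codewords.
Minimum distance d = smallest w > 0 with A_w > 0 = 1.
Sanity: Σ A_w = 8 = 2^3 = 8 ✓.


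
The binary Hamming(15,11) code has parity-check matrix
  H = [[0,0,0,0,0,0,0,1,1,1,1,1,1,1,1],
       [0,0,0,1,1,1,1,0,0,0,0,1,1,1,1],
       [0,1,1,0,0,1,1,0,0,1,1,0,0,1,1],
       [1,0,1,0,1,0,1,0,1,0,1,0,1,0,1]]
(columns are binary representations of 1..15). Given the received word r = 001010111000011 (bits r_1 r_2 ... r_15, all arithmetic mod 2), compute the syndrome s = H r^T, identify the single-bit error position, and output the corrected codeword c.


s = (0, 0, 0, 1)^T, error position = 1, corrected codeword c = 101010111000011

Compute s = H r^T mod 2 one row at a time:
  s_1 = 1 + 1 + 0 + 0 + 0 + 0 + 1 + 1 = 4 ≡ 0 (mod 2).
  s_2 = 0 + 1 + 0 + 1 + 0 + 0 + 1 + 1 = 4 ≡ 0 (mod 2).
  s_3 = 0 + 1 + 0 + 1 + 0 + 0 + 1 + 1 = 4 ≡ 0 (mod 2).
  s_4 = 0 + 1 + 1 + 1 + 1 + 0 + 0 + 1 = 5 ≡ 1 (mod 2).
s = (0, 0, 0, 1)^T — this equals column 1 of H (binary 0001), so error is at position 1.
Correct: flip bit 1 of r = 001010111000011 to get c = 101010111000011.


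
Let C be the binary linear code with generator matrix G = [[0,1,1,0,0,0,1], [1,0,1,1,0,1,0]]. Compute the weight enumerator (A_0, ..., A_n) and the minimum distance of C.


Weight distribution: A_0 = 1, A_3 = 1, A_4 = 1, A_5 = 1. Minimum distance d = 3.

Enumerate all 2^2 = 4 messages m ∈ F_2^2.
For each, compute codeword c = mG in F_2^7, then tally its weight.
  m = 00 → c = 0000000, weight = 0.
  m = 10 → c = 0110001, weight = 3.
  m = 01 → c = 1011010, weight = 4.
  m = 11 → c = 1101011, weight = 5.
Tally weights:
  weight 0: 1 codewords.
  weight 3: 1 codewords.
  weight 4: 1 codewords.
  weight 5: 1 codewords.
Minimum distance d = smallest w > 0 with A_w > 0 = 3.
Sanity: Σ A_w = 4 = 2^2 = 4 ✓.


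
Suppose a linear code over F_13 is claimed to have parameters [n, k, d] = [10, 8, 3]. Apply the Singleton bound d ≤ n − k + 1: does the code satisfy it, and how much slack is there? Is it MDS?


Singleton RHS = n − k + 1 = 3, slack = 0, bound satisfied, MDS.

Singleton bound: d ≤ n − k + 1.
Here n = 10, k = 8, so n − k + 1 = 3.
Given d = 3, check d ≤ 3: YES.
Slack = (n − k + 1) − d = 0.
The code is MDS (slack = 0).
Description: the claimed parameters are [10, 8, 3]_13; such a code would be MDS (meets Singleton bound).


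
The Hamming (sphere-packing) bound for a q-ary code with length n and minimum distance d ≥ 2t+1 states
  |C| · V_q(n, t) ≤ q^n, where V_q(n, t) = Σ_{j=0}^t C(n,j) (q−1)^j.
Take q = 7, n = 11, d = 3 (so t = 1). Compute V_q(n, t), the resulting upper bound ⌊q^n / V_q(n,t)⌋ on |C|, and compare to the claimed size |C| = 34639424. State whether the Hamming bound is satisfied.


V_q(n, t) = 67, q^n = 1977326743, Hamming bound = 29512339, |C| = 34639424 > bound (violated).

Step 1: Compute V_q(n, t) = Σ_{j=0}^1 C(n, j) (q−1)^j.
  j = 0: C(11,0)·(6)^0 = 1·1 = 1.
  j = 1: C(11,1)·(6)^1 = 11·6 = 66.
  V_q(n, t) = 1 + 66 = 67.
Step 2: q^n = 7^11 = 1977326743.
Step 3: Hamming bound ⌊q^n / V_q(n,t)⌋ = ⌊1977326743/67⌋ = 29512339.
Step 4: Compare |C| = 34639424 to 29512339: violated.
The claimed |C| lies above the Hamming bound, so no 7-ary code of length 11 with d ≥ 3 can have 34639424 codewords.


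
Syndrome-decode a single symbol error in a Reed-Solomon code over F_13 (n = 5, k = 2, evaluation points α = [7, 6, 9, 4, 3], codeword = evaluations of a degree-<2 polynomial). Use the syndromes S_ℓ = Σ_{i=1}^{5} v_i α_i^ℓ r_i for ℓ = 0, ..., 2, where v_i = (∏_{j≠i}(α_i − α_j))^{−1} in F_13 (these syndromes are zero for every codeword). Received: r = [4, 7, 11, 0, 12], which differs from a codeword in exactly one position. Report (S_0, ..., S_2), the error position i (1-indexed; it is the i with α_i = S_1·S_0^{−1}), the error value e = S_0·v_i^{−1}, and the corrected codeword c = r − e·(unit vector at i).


S = (5, 2, 6), error at position 5, error magnitude e = 9, c = [4, 7, 11, 0, 3].

Step 1: column multipliers v_i = (∏_{j≠i}(α_i − α_j))^{−1} mod 13.
  i = 1 (α = 7): (7−6)(7−9)(7−4)(7−3) = 1·(−2)·3·4 = −24 ≡ 2, so v_1 = 2^{−1} = 7 (mod 13).
  i = 2 (α = 6): (6−7)(6−9)(6−4)(6−3) = (−1)·(−3)·2·3 = 18 ≡ 5, so v_2 = 5^{−1} = 8 (mod 13).
  i = 3 (α = 9): (9−7)(9−6)(9−4)(9−3) = 2·3·5·6 = 180 ≡ 11, so v_3 = 11^{−1} = 6 (mod 13).
  i = 4 (α = 4): (4−7)(4−6)(4−9)(4−3) = (−3)·(−2)·(−5)·1 = −30 ≡ 9, so v_4 = 9^{−1} = 3 (mod 13).
  i = 5 (α = 3): (3−7)(3−6)(3−9)(3−4) = (−4)·(−3)·(−6)·(−1) = 72 ≡ 7, so v_5 = 7^{−1} = 2 (mod 13).
  v = [7, 8, 6, 3, 2].
Step 2: syndromes of r = [4, 7, 11, 0, 12] (all sums mod 13).
  S_0 = Σ v_i r_i = 7·4 + 8·7 + 6·11 + 3·0 + 2·12 = 174 ≡ 5.
  S_1 = Σ v_i α_i r_i = 7·7·4 + 8·6·7 + 6·9·11 + 3·4·0 + 2·3·12 = 1198 ≡ 2.
  α_i^2 mod 13 = [10, 10, 3, 3, 9].
  S_2 = Σ v_i α_i^2 r_i = 7·10·4 + 8·10·7 + 6·3·11 + 3·3·0 + 2·9·12 = 1254 ≡ 6.
  S = (5, 2, 6) ≠ 0, so r is not a codeword (an error is present).
Step 3: locate the error. For a single error e at position i, S_ℓ = v_i·e·α_i^ℓ, so α_err = S_1/S_0.
  S_0^{−1} = 5^{−1} = 8 (mod 13), so α_err = 2·8 = 16 ≡ 3 = α_5. Error position i = 5.
  Consistency check: S_2/S_1 = 6·7 = 42 ≡ 3 = α_err ✓ (single-error assumption holds).
Step 4: error magnitude e = S_0/v_5 = S_0·∏_{j≠5}(α_5 − α_j) = 5·7 = 35 ≡ 9 (mod 13).
Step 5: correct position 5: c_5 = r_5 − e = 12 − 9 ≡ 3 (mod 13). Hence c = [4, 7, 11, 0, 3].
  Check: interpolating c through the α_i gives m(x) = 12 + 10·x (degree < 2) with m(α_i) = c_i for every i, so c is indeed a codeword.


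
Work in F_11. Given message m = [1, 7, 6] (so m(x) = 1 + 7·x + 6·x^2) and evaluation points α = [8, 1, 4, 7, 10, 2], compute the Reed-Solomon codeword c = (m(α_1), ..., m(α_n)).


c = [1, 3, 4, 3, 0, 6]

Message polynomial: m(x) = 1 + 7·x + 6·x^2 (mod 11).
For each evaluation point α_i, compute m(α_i) mod 11:
  α_1 = 8: Horner steps 6 → 0 → 1, so m(8) = 1.
  α_2 = 1: Horner steps 6 → 2 → 3, so m(1) = 3.
  α_3 = 4: Horner steps 6 → 9 → 4, so m(4) = 4.
  α_4 = 7: Horner steps 6 → 5 → 3, so m(7) = 3.
  α_5 = 10: Horner steps 6 → 1 → 0, so m(10) = 0.
  α_6 = 2: Horner steps 6 → 8 → 6, so m(2) = 6.
Codeword c = [1, 3, 4, 3, 0, 6] ∈ F_11^6.


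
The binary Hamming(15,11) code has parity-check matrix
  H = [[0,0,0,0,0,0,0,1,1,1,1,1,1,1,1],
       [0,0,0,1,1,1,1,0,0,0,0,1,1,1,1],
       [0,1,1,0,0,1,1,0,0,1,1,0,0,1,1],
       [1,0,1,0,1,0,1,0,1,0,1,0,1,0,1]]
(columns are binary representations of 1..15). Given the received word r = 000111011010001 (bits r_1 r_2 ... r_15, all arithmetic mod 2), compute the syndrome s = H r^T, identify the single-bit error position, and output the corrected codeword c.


s = (0, 0, 1, 0)^T, error position = 2, corrected codeword c = 010111011010001

Compute s = H r^T mod 2 one row at a time:
  s_1 = 1 + 1 + 0 + 1 + 0 + 0 + 0 + 1 = 4 ≡ 0 (mod 2).
  s_2 = 1 + 1 + 1 + 0 + 0 + 0 + 0 + 1 = 4 ≡ 0 (mod 2).
  s_3 = 0 + 0 + 1 + 0 + 0 + 1 + 0 + 1 = 3 ≡ 1 (mod 2).
  s_4 = 0 + 0 + 1 + 0 + 1 + 1 + 0 + 1 = 4 ≡ 0 (mod 2).
s = (0, 0, 1, 0)^T — this equals column 2 of H (binary 0010), so error is at position 2.
Correct: flip bit 2 of r = 000111011010001 to get c = 010111011010001.


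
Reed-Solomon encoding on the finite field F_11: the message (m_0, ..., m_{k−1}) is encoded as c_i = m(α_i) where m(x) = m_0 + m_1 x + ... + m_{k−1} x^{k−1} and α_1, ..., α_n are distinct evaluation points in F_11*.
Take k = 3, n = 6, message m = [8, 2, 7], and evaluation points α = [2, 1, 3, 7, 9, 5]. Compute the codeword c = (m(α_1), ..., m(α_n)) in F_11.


c = [7, 6, 0, 2, 10, 6]

Message polynomial: m(x) = 8 + 2·x + 7·x^2 (mod 11).
For each evaluation point α_i, compute m(α_i) mod 11:
  α_1 = 2: Horner steps 7 → 5 → 7, so m(2) = 7.
  α_2 = 1: Horner steps 7 → 9 → 6, so m(1) = 6.
  α_3 = 3: Horner steps 7 → 1 → 0, so m(3) = 0.
  α_4 = 7: Horner steps 7 → 7 → 2, so m(7) = 2.
  α_5 = 9: Horner steps 7 → 10 → 10, so m(9) = 10.
  α_6 = 5: Horner steps 7 → 4 → 6, so m(5) = 6.
Codeword c = [7, 6, 0, 2, 10, 6] ∈ F_11^6.


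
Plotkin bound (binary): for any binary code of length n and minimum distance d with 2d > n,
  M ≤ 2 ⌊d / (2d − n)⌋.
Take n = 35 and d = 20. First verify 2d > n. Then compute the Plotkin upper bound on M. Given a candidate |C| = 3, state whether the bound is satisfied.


Plotkin bound M ≤ 8; given |C| = 3 ≤ bound (satisfied).

Check applicability: 2d = 40, n = 35.
2d − n = 5 > 0, so Plotkin applies.
Compute d/(2d−n) = 20/5 ≈ 4.0000.
⌊d/(2d−n)⌋ = 4.
Plotkin bound: M ≤ 2·4 = 8.
Given |C| = 3, check: satisfied.
This |C| is below the Plotkin bound.


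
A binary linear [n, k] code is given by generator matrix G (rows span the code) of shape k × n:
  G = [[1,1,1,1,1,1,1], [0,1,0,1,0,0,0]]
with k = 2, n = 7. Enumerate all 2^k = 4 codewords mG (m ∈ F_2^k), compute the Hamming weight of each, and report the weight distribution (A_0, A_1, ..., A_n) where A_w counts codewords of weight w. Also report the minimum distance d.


Weight distribution: A_0 = 1, A_2 = 1, A_5 = 1, A_7 = 1. Minimum distance d = 2.

Enumerate all 2^2 = 4 messages m ∈ F_2^2.
For each, compute codeword c = mG in F_2^7, then tally its weight.
  m = 00 → c = 0000000, weight = 0.
  m = 10 → c = 1111111, weight = 7.
  m = 01 → c = 0101000, weight = 2.
  m = 11 → c = 1010111, weight = 5.
Tally weights:
  weight 0: 1 codewords.
  weight 2: 1 codewords.
  weight 5: 1 codewords.
  weight 7: 1 codewords.
Minimum distance d = smallest w > 0 with A_w > 0 = 2.
Sanity: Σ A_w = 4 = 2^2 = 4 ✓.


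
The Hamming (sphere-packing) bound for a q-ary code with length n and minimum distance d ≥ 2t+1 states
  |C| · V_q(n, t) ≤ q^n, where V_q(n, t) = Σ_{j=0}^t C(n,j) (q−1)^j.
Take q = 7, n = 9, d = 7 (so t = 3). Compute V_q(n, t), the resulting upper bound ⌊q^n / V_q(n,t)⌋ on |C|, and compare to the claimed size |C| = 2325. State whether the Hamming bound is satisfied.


V_q(n, t) = 19495, q^n = 40353607, Hamming bound = 2069, |C| = 2325 > bound (violated).

Step 1: Compute V_q(n, t) = Σ_{j=0}^3 C(n, j) (q−1)^j.
  j = 0: C(9,0)·(6)^0 = 1·1 = 1.
  j = 1: C(9,1)·(6)^1 = 9·6 = 54.
  j = 2: C(9,2)·(6)^2 = 36·36 = 1296.
  j = 3: C(9,3)·(6)^3 = 84·216 = 18144.
  V_q(n, t) = 1 + 54 + 1296 + 18144 = 19495.
Step 2: q^n = 7^9 = 40353607.
Step 3: Hamming bound ⌊q^n / V_q(n,t)⌋ = ⌊40353607/19495⌋ = 2069.
Step 4: Compare |C| = 2325 to 2069: violated.
The claimed |C| lies above the Hamming bound, so no 7-ary code of length 9 with d ≥ 7 can have 2325 codewords.


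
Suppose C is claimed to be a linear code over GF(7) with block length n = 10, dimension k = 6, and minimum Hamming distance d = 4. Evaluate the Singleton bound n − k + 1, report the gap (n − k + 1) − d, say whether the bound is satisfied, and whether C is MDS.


Singleton RHS = n − k + 1 = 5, slack = 1, bound satisfied, not MDS.

Singleton bound: d ≤ n − k + 1.
Here n = 10, k = 6, so n − k + 1 = 5.
Given d = 4, check d ≤ 5: YES.
Slack = (n − k + 1) − d = 1.
The code is NOT MDS (slack = 1 > 0).
Description: the claimed parameters are [10, 6, 4]_7; such a code would be non-MDS.


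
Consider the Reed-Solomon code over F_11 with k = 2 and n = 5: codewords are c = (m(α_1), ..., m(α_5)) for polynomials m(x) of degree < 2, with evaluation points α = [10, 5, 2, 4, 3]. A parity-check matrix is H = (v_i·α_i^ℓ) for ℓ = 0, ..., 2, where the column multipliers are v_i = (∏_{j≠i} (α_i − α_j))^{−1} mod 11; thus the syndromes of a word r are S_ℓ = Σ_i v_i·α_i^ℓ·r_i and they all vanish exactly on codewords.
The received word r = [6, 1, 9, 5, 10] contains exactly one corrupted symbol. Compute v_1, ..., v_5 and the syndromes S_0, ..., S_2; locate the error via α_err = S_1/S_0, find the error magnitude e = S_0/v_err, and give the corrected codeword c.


S = (5, 9, 3), error at position 4, error magnitude e = 5, c = [6, 1, 9, 0, 10].

Step 1: column multipliers v_i = (∏_{j≠i}(α_i − α_j))^{−1} mod 11.
  i = 1 (α = 10): (10−5)(10−2)(10−4)(10−3) = 5·8·6·7 = 1680 ≡ 8, so v_1 = 8^{−1} = 7 (mod 11).
  i = 2 (α = 5): (5−10)(5−2)(5−4)(5−3) = (−5)·3·1·2 = −30 ≡ 3, so v_2 = 3^{−1} = 4 (mod 11).
  i = 3 (α = 2): (2−10)(2−5)(2−4)(2−3) = (−8)·(−3)·(−2)·(−1) = 48 ≡ 4, so v_3 = 4^{−1} = 3 (mod 11).
  i = 4 (α = 4): (4−10)(4−5)(4−2)(4−3) = (−6)·(−1)·2·1 = 12 ≡ 1, so v_4 = 1^{−1} = 1 (mod 11).
  i = 5 (α = 3): (3−10)(3−5)(3−2)(3−4) = (−7)·(−2)·1·(−1) = −14 ≡ 8, so v_5 = 8^{−1} = 7 (mod 11).
  v = [7, 4, 3, 1, 7].
Step 2: syndromes of r = [6, 1, 9, 5, 10] (all sums mod 11).
  S_0 = Σ v_i r_i = 7·6 + 4·1 + 3·9 + 1·5 + 7·10 = 148 ≡ 5.
  S_1 = Σ v_i α_i r_i = 7·10·6 + 4·5·1 + 3·2·9 + 1·4·5 + 7·3·10 = 724 ≡ 9.
  α_i^2 mod 11 = [1, 3, 4, 5, 9].
  S_2 = Σ v_i α_i^2 r_i = 7·1·6 + 4·3·1 + 3·4·9 + 1·5·5 + 7·9·10 = 817 ≡ 3.
  S = (5, 9, 3) ≠ 0, so r is not a codeword (an error is present).
Step 3: locate the error. For a single error e at position i, S_ℓ = v_i·e·α_i^ℓ, so α_err = S_1/S_0.
  S_0^{−1} = 5^{−1} = 9 (mod 11), so α_err = 9·9 = 81 ≡ 4 = α_4. Error position i = 4.
  Consistency check: S_2/S_1 = 3·5 = 15 ≡ 4 = α_err ✓ (single-error assumption holds).
Step 4: error magnitude e = S_0/v_4 = S_0·∏_{j≠4}(α_4 − α_j) = 5·1 = 5 ≡ 5 (mod 11).
Step 5: correct position 4: c_4 = r_4 − e = 5 − 5 ≡ 0 (mod 11). Hence c = [6, 1, 9, 0, 10].
  Check: interpolating c through the α_i gives m(x) = 7 + 1·x (degree < 2) with m(α_i) = c_i for every i, so c is indeed a codeword.


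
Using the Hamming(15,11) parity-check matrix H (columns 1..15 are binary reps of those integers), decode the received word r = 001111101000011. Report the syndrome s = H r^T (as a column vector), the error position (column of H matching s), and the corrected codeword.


s = (1, 0, 1, 1)^T, error position = 11, corrected codeword c = 001111101010011

Compute s = H r^T mod 2 one row at a time:
  s_1 = 0 + 1 + 0 + 0 + 0 + 0 + 1 + 1 = 3 ≡ 1 (mod 2).
  s_2 = 1 + 1 + 1 + 1 + 0 + 0 + 1 + 1 = 6 ≡ 0 (mod 2).
  s_3 = 0 + 1 + 1 + 1 + 0 + 0 + 1 + 1 = 5 ≡ 1 (mod 2).
  s_4 = 0 + 1 + 1 + 1 + 1 + 0 + 0 + 1 = 5 ≡ 1 (mod 2).
s = (1, 0, 1, 1)^T — this equals column 11 of H (binary 1011), so error is at position 11.
Correct: flip bit 11 of r = 001111101000011 to get c = 001111101010011.


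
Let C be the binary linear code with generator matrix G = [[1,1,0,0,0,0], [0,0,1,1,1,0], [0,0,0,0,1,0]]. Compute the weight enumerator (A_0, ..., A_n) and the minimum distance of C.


Weight distribution: A_0 = 1, A_1 = 1, A_2 = 2, A_3 = 2, A_4 = 1, A_5 = 1. Minimum distance d = 1.

Enumerate all 2^3 = 8 messages m ∈ F_2^3.
For each, compute codeword c = mG in F_2^6, then tally its weight.
  m = 000 → c = 000000, weight = 0.
  m = 100 → c = 110000, weight = 2.
  m = 010 → c = 001110, weight = 3.
  m = 110 → c = 111110, weight = 5.
  m = 001 → c = 000010, weight = 1.
  m = 101 → c = 110010, weight = 3.
  m = 011 → c = 001100, weight = 2.
  m = 111 → c = 111100, weight = 4.
Tally weights:
  weight 0: 1 codewords.
  weight 1: 1 codewords.
  weight 2: 2 codewords.
  weight 3: 2 codewords.
  weight 4: 1 codewords.
  weight 5: 1 codewords.
Minimum distance d = smallest w > 0 with A_w > 0 = 1.
Sanity: Σ A_w = 8 = 2^3 = 8 ✓.


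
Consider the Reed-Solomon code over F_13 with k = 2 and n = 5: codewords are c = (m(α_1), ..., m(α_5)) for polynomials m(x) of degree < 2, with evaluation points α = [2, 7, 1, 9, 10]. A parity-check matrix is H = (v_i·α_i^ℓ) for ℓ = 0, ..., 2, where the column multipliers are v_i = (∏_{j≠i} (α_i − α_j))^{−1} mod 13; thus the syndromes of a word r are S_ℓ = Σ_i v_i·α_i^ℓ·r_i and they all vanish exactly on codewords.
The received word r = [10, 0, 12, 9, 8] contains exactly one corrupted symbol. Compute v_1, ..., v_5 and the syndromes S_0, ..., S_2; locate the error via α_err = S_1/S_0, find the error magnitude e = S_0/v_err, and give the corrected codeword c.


S = (5, 11, 6), error at position 5, error magnitude e = 1, c = [10, 0, 12, 9, 7].

Step 1: column multipliers v_i = (∏_{j≠i}(α_i − α_j))^{−1} mod 13.
  i = 1 (α = 2): (2−7)(2−1)(2−9)(2−10) = (−5)·1·(−7)·(−8) = −280 ≡ 6, so v_1 = 6^{−1} = 11 (mod 13).
  i = 2 (α = 7): (7−2)(7−1)(7−9)(7−10) = 5·6·(−2)·(−3) = 180 ≡ 11, so v_2 = 11^{−1} = 6 (mod 13).
  i = 3 (α = 1): (1−2)(1−7)(1−9)(1−10) = (−1)·(−6)·(−8)·(−9) = 432 ≡ 3, so v_3 = 3^{−1} = 9 (mod 13).
  i = 4 (α = 9): (9−2)(9−7)(9−1)(9−10) = 7·2·8·(−1) = −112 ≡ 5, so v_4 = 5^{−1} = 8 (mod 13).
  i = 5 (α = 10): (10−2)(10−7)(10−1)(10−9) = 8·3·9·1 = 216 ≡ 8, so v_5 = 8^{−1} = 5 (mod 13).
  v = [11, 6, 9, 8, 5].
Step 2: syndromes of r = [10, 0, 12, 9, 8] (all sums mod 13).
  S_0 = Σ v_i r_i = 11·10 + 6·0 + 9·12 + 8·9 + 5·8 = 330 ≡ 5.
  S_1 = Σ v_i α_i r_i = 11·2·10 + 6·7·0 + 9·1·12 + 8·9·9 + 5·10·8 = 1376 ≡ 11.
  α_i^2 mod 13 = [4, 10, 1, 3, 9].
  S_2 = Σ v_i α_i^2 r_i = 11·4·10 + 6·10·0 + 9·1·12 + 8·3·9 + 5·9·8 = 1124 ≡ 6.
  S = (5, 11, 6) ≠ 0, so r is not a codeword (an error is present).
Step 3: locate the error. For a single error e at position i, S_ℓ = v_i·e·α_i^ℓ, so α_err = S_1/S_0.
  S_0^{−1} = 5^{−1} = 8 (mod 13), so α_err = 11·8 = 88 ≡ 10 = α_5. Error position i = 5.
  Consistency check: S_2/S_1 = 6·6 = 36 ≡ 10 = α_err ✓ (single-error assumption holds).
Step 4: error magnitude e = S_0/v_5 = S_0·∏_{j≠5}(α_5 − α_j) = 5·8 = 40 ≡ 1 (mod 13).
Step 5: correct position 5: c_5 = r_5 − e = 8 − 1 ≡ 7 (mod 13). Hence c = [10, 0, 12, 9, 7].
  Check: interpolating c through the α_i gives m(x) = 1 + 11·x (degree < 2) with m(α_i) = c_i for every i, so c is indeed a codeword.


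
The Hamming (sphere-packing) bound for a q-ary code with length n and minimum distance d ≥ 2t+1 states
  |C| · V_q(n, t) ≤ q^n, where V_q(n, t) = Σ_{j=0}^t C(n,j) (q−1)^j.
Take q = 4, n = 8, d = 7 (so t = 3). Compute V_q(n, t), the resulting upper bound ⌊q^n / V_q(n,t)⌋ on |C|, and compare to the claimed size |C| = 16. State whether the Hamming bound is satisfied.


V_q(n, t) = 1789, q^n = 65536, Hamming bound = 36, |C| = 16 ≤ bound (satisfied).

Step 1: Compute V_q(n, t) = Σ_{j=0}^3 C(n, j) (q−1)^j.
  j = 0: C(8,0)·(3)^0 = 1·1 = 1.
  j = 1: C(8,1)·(3)^1 = 8·3 = 24.
  j = 2: C(8,2)·(3)^2 = 28·9 = 252.
  j = 3: C(8,3)·(3)^3 = 56·27 = 1512.
  V_q(n, t) = 1 + 24 + 252 + 1512 = 1789.
Step 2: q^n = 4^8 = 65536.
Step 3: Hamming bound ⌊q^n / V_q(n,t)⌋ = ⌊65536/1789⌋ = 36.
Step 4: Compare |C| = 16 to 36: satisfied.
The claimed |C| lies below the Hamming bound.


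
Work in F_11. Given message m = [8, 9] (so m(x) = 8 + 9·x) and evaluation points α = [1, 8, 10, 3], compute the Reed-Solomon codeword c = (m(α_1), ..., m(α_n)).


c = [6, 3, 10, 2]

Message polynomial: m(x) = 8 + 9·x (mod 11).
For each evaluation point α_i, compute m(α_i) mod 11:
  α_1 = 1: Horner steps 9 → 6, so m(1) = 6.
  α_2 = 8: Horner steps 9 → 3, so m(8) = 3.
  α_3 = 10: Horner steps 9 → 10, so m(10) = 10.
  α_4 = 3: Horner steps 9 → 2, so m(3) = 2.
Codeword c = [6, 3, 10, 2] ∈ F_11^4.


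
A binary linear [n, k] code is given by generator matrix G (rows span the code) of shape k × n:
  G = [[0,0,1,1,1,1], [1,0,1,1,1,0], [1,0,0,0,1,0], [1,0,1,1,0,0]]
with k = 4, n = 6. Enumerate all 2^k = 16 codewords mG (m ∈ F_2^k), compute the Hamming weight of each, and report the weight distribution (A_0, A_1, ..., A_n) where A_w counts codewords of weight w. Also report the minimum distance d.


Weight distribution: A_0 = 1, A_1 = 3, A_2 = 4, A_3 = 4, A_4 = 3, A_5 = 1. Minimum distance d = 1.

Enumerate all 2^4 = 16 messages m ∈ F_2^4.
For each, compute codeword c = mG in F_2^6, then tally its weight.
  m = 0000 → c = 000000, weight = 0.
  m = 1000 → c = 001111, weight = 4.
  m = 0100 → c = 101110, weight = 4.
  m = 1100 → c = 100001, weight = 2.
  m = 0010 → c = 100010, weight = 2.
  m = 1010 → c = 101101, weight = 4.
  m = 0110 → c = 001100, weight = 2.
  m = 1110 → c = 000011, weight = 2.
  m = 0001 → c = 101100, weight = 3.
  m = 1001 → c = 100011, weight = 3.
  m = 0101 → c = 000010, weight = 1.
  m = 1101 → c = 001101, weight = 3.
  m = 0011 → c = 001110, weight = 3.
  m = 1011 → c = 000001, weight = 1.
  m = 0111 → c = 100000, weight = 1.
  m = 1111 → c = 101111, weight = 5.
Tally weights:
  weight 0: 1 codewords.
  weight 1: 3 codewords.
  weight 2: 4 codewords.
  weight 3: 4 codewords.
  weight 4: 3 codewords.
  weight 5: 1 codewords.
Minimum distance d = smallest w > 0 with A_w > 0 = 1.
Sanity: Σ A_w = 16 = 2^4 = 16 ✓.
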